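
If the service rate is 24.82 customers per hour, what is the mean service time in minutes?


Mean service time = 60/mu = 60/24.82 = 2.42 minutes

2.42 minutes


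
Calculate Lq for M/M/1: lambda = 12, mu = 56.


rho = 12/56; Lq = rho^2/(1-rho) = 0.06

0.06


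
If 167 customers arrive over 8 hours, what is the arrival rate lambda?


lambda = total arrivals / time = 167 / 8 = 20.88 per hour

20.88 per hour


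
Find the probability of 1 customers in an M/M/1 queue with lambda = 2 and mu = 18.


rho = 2/18; P(n) = (1-rho)*rho^n = (1-2/18)*(2/18)^1 = 0.0988

0.0988


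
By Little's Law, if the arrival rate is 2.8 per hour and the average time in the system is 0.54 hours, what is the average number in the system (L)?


L = lambda * W = 2.8 * 0.54 = 1.51

1.51


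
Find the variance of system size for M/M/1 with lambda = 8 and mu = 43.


rho = 8/43; Var(N) = rho/(1-rho)^2 = 0.28

0.28


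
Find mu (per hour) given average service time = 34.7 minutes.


mu = 60 / avg_service_time = 60 / 34.7 = 1.73 per hour

1.73 per hour


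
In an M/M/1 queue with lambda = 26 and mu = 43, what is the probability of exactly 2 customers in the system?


rho = 26/43; P(n) = (1-rho)*rho^n = (1-26/43)*(26/43)^2 = 0.1445

0.1445


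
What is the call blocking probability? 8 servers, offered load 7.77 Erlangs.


B(N,A) = (A^N/N!) / sum(A^k/k!, k=0..N) with N=8, A=7.77 = 0.2227

0.2227


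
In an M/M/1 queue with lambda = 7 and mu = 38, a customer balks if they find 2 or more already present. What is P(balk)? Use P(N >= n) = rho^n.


P(N >= 2) = rho^2 = (7/38)^2 = 0.0339

0.0339


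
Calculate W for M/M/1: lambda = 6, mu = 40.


W = 1/(mu - lambda) = 1/(40 - 6) = 0.0294 hours

0.0294 hours


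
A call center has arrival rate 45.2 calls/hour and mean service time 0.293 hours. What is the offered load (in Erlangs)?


Offered load a = lambda * E[S] = 45.2 * 0.293 = 13.24 Erlangs

13.24 Erlangs


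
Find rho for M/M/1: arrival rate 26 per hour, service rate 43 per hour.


rho = lambda/mu = 26/43 = 0.6047

0.6047


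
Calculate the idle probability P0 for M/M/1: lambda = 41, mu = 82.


P0 = 1 - rho = 1 - 41/82 = 0.5

0.5


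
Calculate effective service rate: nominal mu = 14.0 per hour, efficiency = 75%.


Effective rate = mu * efficiency = 14.0 * 0.75 = 10.5 per hour

10.5 per hour


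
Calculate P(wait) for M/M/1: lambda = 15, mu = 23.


P(wait) = rho = lambda/mu = 15/23 = 0.6522

0.6522


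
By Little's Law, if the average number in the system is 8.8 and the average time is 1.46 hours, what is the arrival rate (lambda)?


lambda = L / W = 8.8 / 1.46 = 6.03 per hour

6.03 per hour


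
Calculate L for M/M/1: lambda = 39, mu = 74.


rho = 39/74; L = rho/(1-rho) = 1.11

1.11


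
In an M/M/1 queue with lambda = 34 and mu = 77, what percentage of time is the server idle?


Idle fraction = (1 - rho) * 100 = (1 - 34/77) * 100 = 55.8%

55.8%


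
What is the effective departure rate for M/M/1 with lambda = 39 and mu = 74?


For a stable queue (lambda < mu), throughput = lambda = 39 per hour

39 per hour


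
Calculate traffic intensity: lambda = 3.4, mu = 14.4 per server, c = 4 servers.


rho = lambda / (c * mu) = 3.4 / (4 * 14.4) = 0.059

0.059


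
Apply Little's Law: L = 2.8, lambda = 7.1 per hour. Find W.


W = L / lambda = 2.8 / 7.1 = 0.3944 hours

0.3944 hours


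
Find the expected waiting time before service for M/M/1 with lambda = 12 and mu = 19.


rho = 12/19; Wq = rho/(mu - lambda) = 0.0902 hours

0.0902 hours


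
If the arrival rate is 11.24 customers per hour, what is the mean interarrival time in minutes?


Mean interarrival time = 60/lambda = 60/11.24 = 5.34 minutes

5.34 minutes


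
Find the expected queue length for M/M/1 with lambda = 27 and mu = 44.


rho = 27/44; Lq = rho^2/(1-rho) = 0.97

0.97


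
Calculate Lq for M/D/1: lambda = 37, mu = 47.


M/D/1: Lq = rho^2 / (2*(1-rho)) where rho = 37/47; Lq = 1.46

1.46


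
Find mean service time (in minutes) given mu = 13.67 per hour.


Mean service time = 60/mu = 60/13.67 = 4.39 minutes

4.39 minutes


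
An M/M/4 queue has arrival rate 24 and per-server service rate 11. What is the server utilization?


rho = lambda/(c*mu) = 24/(4*11) = 0.5455

0.5455


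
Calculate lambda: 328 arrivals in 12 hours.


lambda = total arrivals / time = 328 / 12 = 27.33 per hour

27.33 per hour


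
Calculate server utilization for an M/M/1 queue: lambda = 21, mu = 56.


rho = lambda/mu = 21/56 = 0.375

0.375


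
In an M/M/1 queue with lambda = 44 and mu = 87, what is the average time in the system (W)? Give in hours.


W = 1/(mu - lambda) = 1/(87 - 44) = 0.0233 hours

0.0233 hours


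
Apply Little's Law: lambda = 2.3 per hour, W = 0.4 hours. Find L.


L = lambda * W = 2.3 * 0.4 = 0.92

0.92


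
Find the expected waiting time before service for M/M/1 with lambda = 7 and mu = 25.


rho = 7/25; Wq = rho/(mu - lambda) = 0.0156 hours

0.0156 hours


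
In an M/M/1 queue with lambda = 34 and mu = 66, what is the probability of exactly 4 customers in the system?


rho = 34/66; P(n) = (1-rho)*rho^n = (1-34/66)*(34/66)^4 = 0.0341

0.0341


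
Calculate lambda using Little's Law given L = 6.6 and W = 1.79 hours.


lambda = L / W = 6.6 / 1.79 = 3.69 per hour

3.69 per hour


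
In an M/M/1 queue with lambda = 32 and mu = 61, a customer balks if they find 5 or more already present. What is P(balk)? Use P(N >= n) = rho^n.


P(N >= 5) = rho^5 = (32/61)^5 = 0.0397

0.0397


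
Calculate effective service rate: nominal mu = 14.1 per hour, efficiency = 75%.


Effective rate = mu * efficiency = 14.1 * 0.75 = 10.58 per hour

10.58 per hour


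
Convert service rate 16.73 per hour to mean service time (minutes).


Mean service time = 60/mu = 60/16.73 = 3.59 minutes

3.59 minutes


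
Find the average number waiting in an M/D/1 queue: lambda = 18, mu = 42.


M/D/1: Lq = rho^2 / (2*(1-rho)) where rho = 18/42; Lq = 0.16

0.16


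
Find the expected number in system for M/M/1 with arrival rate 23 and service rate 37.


rho = 23/37; L = rho/(1-rho) = 1.64

1.64


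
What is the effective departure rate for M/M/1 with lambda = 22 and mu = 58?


For a stable queue (lambda < mu), throughput = lambda = 22 per hour

22 per hour


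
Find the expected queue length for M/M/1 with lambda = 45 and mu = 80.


rho = 45/80; Lq = rho^2/(1-rho) = 0.72

0.72


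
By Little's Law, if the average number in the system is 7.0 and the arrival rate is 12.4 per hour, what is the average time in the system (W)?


W = L / lambda = 7.0 / 12.4 = 0.5645 hours

0.5645 hours


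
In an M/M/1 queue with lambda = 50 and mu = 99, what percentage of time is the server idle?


Idle fraction = (1 - rho) * 100 = (1 - 50/99) * 100 = 49.5%

49.5%


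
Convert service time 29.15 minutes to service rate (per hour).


mu = 60 / avg_service_time = 60 / 29.15 = 2.06 per hour

2.06 per hour


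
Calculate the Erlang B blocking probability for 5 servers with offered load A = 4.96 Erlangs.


B(N,A) = (A^N/N!) / sum(A^k/k!, k=0..N) with N=5, A=4.96 = 0.2816

0.2816


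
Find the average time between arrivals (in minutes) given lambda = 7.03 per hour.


Mean interarrival time = 60/lambda = 60/7.03 = 8.53 minutes

8.53 minutes


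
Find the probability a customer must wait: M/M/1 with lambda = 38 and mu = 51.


P(wait) = rho = lambda/mu = 38/51 = 0.7451

0.7451


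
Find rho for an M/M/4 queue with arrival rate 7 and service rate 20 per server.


rho = lambda/(c*mu) = 7/(4*20) = 0.0875

0.0875


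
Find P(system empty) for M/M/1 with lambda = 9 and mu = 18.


P0 = 1 - rho = 1 - 9/18 = 0.5

0.5


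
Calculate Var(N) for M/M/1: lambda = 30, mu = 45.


rho = 30/45; Var(N) = rho/(1-rho)^2 = 6.0

6.0


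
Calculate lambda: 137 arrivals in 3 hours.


lambda = total arrivals / time = 137 / 3 = 45.67 per hour

45.67 per hour


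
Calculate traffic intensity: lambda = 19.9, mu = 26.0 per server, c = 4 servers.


rho = lambda / (c * mu) = 19.9 / (4 * 26.0) = 0.1913

0.1913


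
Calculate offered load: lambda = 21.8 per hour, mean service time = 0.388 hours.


Offered load a = lambda * E[S] = 21.8 * 0.388 = 8.46 Erlangs

8.46 Erlangs


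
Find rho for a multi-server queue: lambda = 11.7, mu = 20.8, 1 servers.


rho = lambda / (c * mu) = 11.7 / (1 * 20.8) = 0.5625

0.5625


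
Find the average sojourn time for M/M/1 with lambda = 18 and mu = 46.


W = 1/(mu - lambda) = 1/(46 - 18) = 0.0357 hours

0.0357 hours


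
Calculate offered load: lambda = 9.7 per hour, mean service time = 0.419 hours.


Offered load a = lambda * E[S] = 9.7 * 0.419 = 4.06 Erlangs

4.06 Erlangs


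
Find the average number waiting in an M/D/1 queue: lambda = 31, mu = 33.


M/D/1: Lq = rho^2 / (2*(1-rho)) where rho = 31/33; Lq = 7.28

7.28


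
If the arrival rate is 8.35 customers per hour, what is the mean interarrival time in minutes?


Mean interarrival time = 60/lambda = 60/8.35 = 7.19 minutes

7.19 minutes


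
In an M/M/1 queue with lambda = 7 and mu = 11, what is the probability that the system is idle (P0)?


P0 = 1 - rho = 1 - 7/11 = 0.3636

0.3636


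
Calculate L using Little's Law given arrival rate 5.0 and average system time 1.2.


L = lambda * W = 5.0 * 1.2 = 6.0

6.0


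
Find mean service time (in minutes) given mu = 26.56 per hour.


Mean service time = 60/mu = 60/26.56 = 2.26 minutes

2.26 minutes


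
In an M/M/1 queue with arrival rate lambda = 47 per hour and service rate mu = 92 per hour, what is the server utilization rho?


rho = lambda/mu = 47/92 = 0.5109

0.5109


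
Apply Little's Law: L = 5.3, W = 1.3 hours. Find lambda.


lambda = L / W = 5.3 / 1.3 = 4.08 per hour

4.08 per hour


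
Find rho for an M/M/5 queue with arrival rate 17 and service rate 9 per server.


rho = lambda/(c*mu) = 17/(5*9) = 0.3778

0.3778


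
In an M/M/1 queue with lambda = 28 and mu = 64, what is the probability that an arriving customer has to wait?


P(wait) = rho = lambda/mu = 28/64 = 0.4375

0.4375


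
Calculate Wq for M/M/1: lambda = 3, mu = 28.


rho = 3/28; Wq = rho/(mu - lambda) = 0.0043 hours

0.0043 hours


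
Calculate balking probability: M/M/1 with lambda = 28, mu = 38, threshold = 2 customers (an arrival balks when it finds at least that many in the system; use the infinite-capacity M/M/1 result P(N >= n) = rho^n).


P(N >= 2) = rho^2 = (28/38)^2 = 0.5429

0.5429


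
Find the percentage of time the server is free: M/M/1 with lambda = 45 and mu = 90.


Idle fraction = (1 - rho) * 100 = (1 - 45/90) * 100 = 50.0%

50.0%


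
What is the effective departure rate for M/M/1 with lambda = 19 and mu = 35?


For a stable queue (lambda < mu), throughput = lambda = 19 per hour

19 per hour


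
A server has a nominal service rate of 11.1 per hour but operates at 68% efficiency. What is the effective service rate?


Effective rate = mu * efficiency = 11.1 * 0.68 = 7.55 per hour

7.55 per hour


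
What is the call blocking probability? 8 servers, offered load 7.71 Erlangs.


B(N,A) = (A^N/N!) / sum(A^k/k!, k=0..N) with N=8, A=7.71 = 0.2193

0.2193


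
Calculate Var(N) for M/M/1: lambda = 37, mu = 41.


rho = 37/41; Var(N) = rho/(1-rho)^2 = 94.81

94.81


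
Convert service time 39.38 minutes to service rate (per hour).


mu = 60 / avg_service_time = 60 / 39.38 = 1.52 per hour

1.52 per hour


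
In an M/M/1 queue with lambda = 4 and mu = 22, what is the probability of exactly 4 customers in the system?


rho = 4/22; P(n) = (1-rho)*rho^n = (1-4/22)*(4/22)^4 = 0.0009

0.0009


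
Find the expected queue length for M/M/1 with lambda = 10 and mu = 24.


rho = 10/24; Lq = rho^2/(1-rho) = 0.3

0.3


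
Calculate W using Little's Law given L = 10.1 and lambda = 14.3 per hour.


W = L / lambda = 10.1 / 14.3 = 0.7063 hours

0.7063 hours


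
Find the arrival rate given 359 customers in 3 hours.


lambda = total arrivals / time = 359 / 3 = 119.67 per hour

119.67 per hour


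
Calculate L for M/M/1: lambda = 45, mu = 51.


rho = 45/51; L = rho/(1-rho) = 7.5

7.5


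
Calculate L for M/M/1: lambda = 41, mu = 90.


rho = 41/90; L = rho/(1-rho) = 0.84

0.84


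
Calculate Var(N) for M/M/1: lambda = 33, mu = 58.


rho = 33/58; Var(N) = rho/(1-rho)^2 = 3.06

3.06


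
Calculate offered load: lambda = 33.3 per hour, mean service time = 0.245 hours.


Offered load a = lambda * E[S] = 33.3 * 0.245 = 8.16 Erlangs

8.16 Erlangs


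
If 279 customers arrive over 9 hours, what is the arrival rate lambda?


lambda = total arrivals / time = 279 / 9 = 31.0 per hour

31.0 per hour


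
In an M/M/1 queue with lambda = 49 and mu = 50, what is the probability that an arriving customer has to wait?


P(wait) = rho = lambda/mu = 49/50 = 0.98

0.98


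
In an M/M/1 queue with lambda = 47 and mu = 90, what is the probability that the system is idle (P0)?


P0 = 1 - rho = 1 - 47/90 = 0.4778

0.4778


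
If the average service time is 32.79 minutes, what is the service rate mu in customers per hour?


mu = 60 / avg_service_time = 60 / 32.79 = 1.83 per hour

1.83 per hour


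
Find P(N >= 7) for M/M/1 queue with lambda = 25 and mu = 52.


P(N >= 7) = rho^7 = (25/52)^7 = 0.0059

0.0059


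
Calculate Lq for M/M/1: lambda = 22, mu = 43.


rho = 22/43; Lq = rho^2/(1-rho) = 0.54

0.54


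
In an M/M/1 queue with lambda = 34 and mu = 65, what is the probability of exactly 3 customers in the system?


rho = 34/65; P(n) = (1-rho)*rho^n = (1-34/65)*(34/65)^3 = 0.0683

0.0683


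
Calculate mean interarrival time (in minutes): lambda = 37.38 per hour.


Mean interarrival time = 60/lambda = 60/37.38 = 1.61 minutes

1.61 minutes


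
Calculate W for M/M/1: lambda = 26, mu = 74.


W = 1/(mu - lambda) = 1/(74 - 26) = 0.0208 hours

0.0208 hours


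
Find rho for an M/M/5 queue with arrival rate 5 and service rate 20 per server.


rho = lambda/(c*mu) = 5/(5*20) = 0.05

0.05


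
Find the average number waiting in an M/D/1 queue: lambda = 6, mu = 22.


M/D/1: Lq = rho^2 / (2*(1-rho)) where rho = 6/22; Lq = 0.05

0.05


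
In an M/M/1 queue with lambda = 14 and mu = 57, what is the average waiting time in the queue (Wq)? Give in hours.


rho = 14/57; Wq = rho/(mu - lambda) = 0.0057 hours

0.0057 hours


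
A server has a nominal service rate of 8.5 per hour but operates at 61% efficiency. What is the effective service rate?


Effective rate = mu * efficiency = 8.5 * 0.61 = 5.19 per hour

5.19 per hour


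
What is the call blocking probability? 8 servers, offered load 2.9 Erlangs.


B(N,A) = (A^N/N!) / sum(A^k/k!, k=0..N) with N=8, A=2.9 = 0.0068

0.0068


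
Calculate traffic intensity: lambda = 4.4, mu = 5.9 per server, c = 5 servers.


rho = lambda / (c * mu) = 4.4 / (5 * 5.9) = 0.1492

0.1492


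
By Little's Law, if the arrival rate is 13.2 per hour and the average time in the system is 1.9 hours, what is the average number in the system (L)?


L = lambda * W = 13.2 * 1.9 = 25.08

25.08


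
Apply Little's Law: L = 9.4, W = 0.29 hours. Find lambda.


lambda = L / W = 9.4 / 0.29 = 32.41 per hour

32.41 per hour


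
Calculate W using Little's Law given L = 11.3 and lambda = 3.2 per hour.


W = L / lambda = 11.3 / 3.2 = 3.5313 hours

3.5313 hours


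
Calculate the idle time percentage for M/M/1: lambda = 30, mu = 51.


Idle fraction = (1 - rho) * 100 = (1 - 30/51) * 100 = 41.2%

41.2%


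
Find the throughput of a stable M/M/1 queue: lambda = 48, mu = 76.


For a stable queue (lambda < mu), throughput = lambda = 48 per hour

48 per hour


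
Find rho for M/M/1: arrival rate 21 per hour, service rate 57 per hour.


rho = lambda/mu = 21/57 = 0.3684

0.3684


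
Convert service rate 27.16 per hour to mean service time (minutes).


Mean service time = 60/mu = 60/27.16 = 2.21 minutes

2.21 minutes


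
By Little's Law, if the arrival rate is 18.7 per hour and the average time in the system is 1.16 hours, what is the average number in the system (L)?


L = lambda * W = 18.7 * 1.16 = 21.69

21.69


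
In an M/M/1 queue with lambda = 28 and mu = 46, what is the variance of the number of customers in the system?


rho = 28/46; Var(N) = rho/(1-rho)^2 = 3.98

3.98


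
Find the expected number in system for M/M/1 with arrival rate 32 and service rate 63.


rho = 32/63; L = rho/(1-rho) = 1.03

1.03


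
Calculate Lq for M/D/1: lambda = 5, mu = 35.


M/D/1: Lq = rho^2 / (2*(1-rho)) where rho = 5/35; Lq = 0.01

0.01


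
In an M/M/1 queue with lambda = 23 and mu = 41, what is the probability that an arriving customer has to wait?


P(wait) = rho = lambda/mu = 23/41 = 0.561

0.561


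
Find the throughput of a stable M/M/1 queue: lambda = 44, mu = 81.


For a stable queue (lambda < mu), throughput = lambda = 44 per hour

44 per hour


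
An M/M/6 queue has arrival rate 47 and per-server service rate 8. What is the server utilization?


rho = lambda/(c*mu) = 47/(6*8) = 0.9792

0.9792


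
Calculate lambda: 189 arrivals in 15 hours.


lambda = total arrivals / time = 189 / 15 = 12.6 per hour

12.6 per hour


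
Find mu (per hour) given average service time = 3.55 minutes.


mu = 60 / avg_service_time = 60 / 3.55 = 16.9 per hour

16.9 per hour


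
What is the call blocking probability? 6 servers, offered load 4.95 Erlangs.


B(N,A) = (A^N/N!) / sum(A^k/k!, k=0..N) with N=6, A=4.95 = 0.1881

0.1881


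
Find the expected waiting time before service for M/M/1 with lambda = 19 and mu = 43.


rho = 19/43; Wq = rho/(mu - lambda) = 0.0184 hours

0.0184 hours


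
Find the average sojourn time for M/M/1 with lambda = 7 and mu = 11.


W = 1/(mu - lambda) = 1/(11 - 7) = 0.25 hours

0.25 hours


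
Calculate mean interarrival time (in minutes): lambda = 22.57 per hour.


Mean interarrival time = 60/lambda = 60/22.57 = 2.66 minutes

2.66 minutes


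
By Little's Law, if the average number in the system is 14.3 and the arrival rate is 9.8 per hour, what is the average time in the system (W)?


W = L / lambda = 14.3 / 9.8 = 1.4592 hours

1.4592 hours


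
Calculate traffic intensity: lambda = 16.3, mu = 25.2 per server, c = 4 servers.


rho = lambda / (c * mu) = 16.3 / (4 * 25.2) = 0.1617

0.1617


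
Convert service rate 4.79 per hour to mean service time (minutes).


Mean service time = 60/mu = 60/4.79 = 12.53 minutes

12.53 minutes


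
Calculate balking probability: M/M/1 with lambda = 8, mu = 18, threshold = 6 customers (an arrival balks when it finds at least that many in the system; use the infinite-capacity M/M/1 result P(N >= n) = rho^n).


P(N >= 6) = rho^6 = (8/18)^6 = 0.0077

0.0077


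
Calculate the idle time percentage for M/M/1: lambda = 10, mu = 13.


Idle fraction = (1 - rho) * 100 = (1 - 10/13) * 100 = 23.1%

23.1%


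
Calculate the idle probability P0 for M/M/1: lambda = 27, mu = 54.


P0 = 1 - rho = 1 - 27/54 = 0.5

0.5


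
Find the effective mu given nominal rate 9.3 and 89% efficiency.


Effective rate = mu * efficiency = 9.3 * 0.89 = 8.28 per hour

8.28 per hour


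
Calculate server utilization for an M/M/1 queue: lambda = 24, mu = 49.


rho = lambda/mu = 24/49 = 0.4898

0.4898


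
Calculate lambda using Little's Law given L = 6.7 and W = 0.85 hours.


lambda = L / W = 6.7 / 0.85 = 7.88 per hour

7.88 per hour


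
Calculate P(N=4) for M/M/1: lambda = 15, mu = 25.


rho = 15/25; P(n) = (1-rho)*rho^n = (1-15/25)*(15/25)^4 = 0.0518

0.0518


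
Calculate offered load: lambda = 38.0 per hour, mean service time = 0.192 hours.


Offered load a = lambda * E[S] = 38.0 * 0.192 = 7.3 Erlangs

7.3 Erlangs


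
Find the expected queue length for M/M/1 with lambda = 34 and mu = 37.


rho = 34/37; Lq = rho^2/(1-rho) = 10.41

10.41


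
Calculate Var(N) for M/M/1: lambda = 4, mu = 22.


rho = 4/22; Var(N) = rho/(1-rho)^2 = 0.27

0.27


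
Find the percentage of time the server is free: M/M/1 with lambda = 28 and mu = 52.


Idle fraction = (1 - rho) * 100 = (1 - 28/52) * 100 = 46.2%

46.2%


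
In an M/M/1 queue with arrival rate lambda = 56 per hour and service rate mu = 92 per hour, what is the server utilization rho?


rho = lambda/mu = 56/92 = 0.6087

0.6087


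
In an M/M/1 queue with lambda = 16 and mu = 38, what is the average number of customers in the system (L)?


rho = 16/38; L = rho/(1-rho) = 0.73

0.73


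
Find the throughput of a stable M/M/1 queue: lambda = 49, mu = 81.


For a stable queue (lambda < mu), throughput = lambda = 49 per hour

49 per hour


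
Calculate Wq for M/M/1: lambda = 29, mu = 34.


rho = 29/34; Wq = rho/(mu - lambda) = 0.1706 hours

0.1706 hours


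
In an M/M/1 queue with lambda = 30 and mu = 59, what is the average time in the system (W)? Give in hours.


W = 1/(mu - lambda) = 1/(59 - 30) = 0.0345 hours

0.0345 hours


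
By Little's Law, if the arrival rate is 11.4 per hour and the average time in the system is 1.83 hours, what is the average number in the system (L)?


L = lambda * W = 11.4 * 1.83 = 20.86

20.86


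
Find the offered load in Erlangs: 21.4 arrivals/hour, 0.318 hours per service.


Offered load a = lambda * E[S] = 21.4 * 0.318 = 6.81 Erlangs

6.81 Erlangs


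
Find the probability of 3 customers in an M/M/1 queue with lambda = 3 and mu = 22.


rho = 3/22; P(n) = (1-rho)*rho^n = (1-3/22)*(3/22)^3 = 0.0022

0.0022


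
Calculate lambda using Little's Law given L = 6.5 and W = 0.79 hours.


lambda = L / W = 6.5 / 0.79 = 8.23 per hour

8.23 per hour


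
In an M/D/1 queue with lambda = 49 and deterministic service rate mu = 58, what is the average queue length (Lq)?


M/D/1: Lq = rho^2 / (2*(1-rho)) where rho = 49/58; Lq = 2.3

2.3


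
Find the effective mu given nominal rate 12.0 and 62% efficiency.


Effective rate = mu * efficiency = 12.0 * 0.62 = 7.44 per hour

7.44 per hour


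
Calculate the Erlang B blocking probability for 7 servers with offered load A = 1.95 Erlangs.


B(N,A) = (A^N/N!) / sum(A^k/k!, k=0..N) with N=7, A=1.95 = 0.003

0.003


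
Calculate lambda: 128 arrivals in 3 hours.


lambda = total arrivals / time = 128 / 3 = 42.67 per hour

42.67 per hour


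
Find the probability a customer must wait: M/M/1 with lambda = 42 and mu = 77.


P(wait) = rho = lambda/mu = 42/77 = 0.5455

0.5455


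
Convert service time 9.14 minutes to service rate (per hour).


mu = 60 / avg_service_time = 60 / 9.14 = 6.56 per hour

6.56 per hour


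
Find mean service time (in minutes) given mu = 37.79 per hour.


Mean service time = 60/mu = 60/37.79 = 1.59 minutes

1.59 minutes


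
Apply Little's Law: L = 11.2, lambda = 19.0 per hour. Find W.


W = L / lambda = 11.2 / 19.0 = 0.5895 hours

0.5895 hours


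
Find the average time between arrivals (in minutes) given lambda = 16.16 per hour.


Mean interarrival time = 60/lambda = 60/16.16 = 3.71 minutes

3.71 minutes


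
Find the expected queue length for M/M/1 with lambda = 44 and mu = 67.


rho = 44/67; Lq = rho^2/(1-rho) = 1.26

1.26


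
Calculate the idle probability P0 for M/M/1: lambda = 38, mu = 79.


P0 = 1 - rho = 1 - 38/79 = 0.519

0.519


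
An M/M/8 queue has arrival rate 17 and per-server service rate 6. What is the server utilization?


rho = lambda/(c*mu) = 17/(8*6) = 0.3542

0.3542


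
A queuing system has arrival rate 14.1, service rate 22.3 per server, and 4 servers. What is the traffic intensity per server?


rho = lambda / (c * mu) = 14.1 / (4 * 22.3) = 0.1581

0.1581


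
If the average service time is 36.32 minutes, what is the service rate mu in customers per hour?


mu = 60 / avg_service_time = 60 / 36.32 = 1.65 per hour

1.65 per hour


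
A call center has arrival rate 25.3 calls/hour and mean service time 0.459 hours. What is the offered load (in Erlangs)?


Offered load a = lambda * E[S] = 25.3 * 0.459 = 11.61 Erlangs

11.61 Erlangs


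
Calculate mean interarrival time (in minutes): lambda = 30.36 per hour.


Mean interarrival time = 60/lambda = 60/30.36 = 1.98 minutes

1.98 minutes


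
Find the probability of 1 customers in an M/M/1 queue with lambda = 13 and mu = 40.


rho = 13/40; P(n) = (1-rho)*rho^n = (1-13/40)*(13/40)^1 = 0.2194

0.2194


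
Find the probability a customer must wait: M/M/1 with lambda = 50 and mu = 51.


P(wait) = rho = lambda/mu = 50/51 = 0.9804

0.9804


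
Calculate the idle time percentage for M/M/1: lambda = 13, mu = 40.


Idle fraction = (1 - rho) * 100 = (1 - 13/40) * 100 = 67.5%

67.5%


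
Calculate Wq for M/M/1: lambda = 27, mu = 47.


rho = 27/47; Wq = rho/(mu - lambda) = 0.0287 hours

0.0287 hours


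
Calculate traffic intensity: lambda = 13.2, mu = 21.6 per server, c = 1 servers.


rho = lambda / (c * mu) = 13.2 / (1 * 21.6) = 0.6111

0.6111


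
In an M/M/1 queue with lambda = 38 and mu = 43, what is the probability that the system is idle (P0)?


P0 = 1 - rho = 1 - 38/43 = 0.1163

0.1163


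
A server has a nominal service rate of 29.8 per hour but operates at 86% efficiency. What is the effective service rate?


Effective rate = mu * efficiency = 29.8 * 0.86 = 25.63 per hour

25.63 per hour


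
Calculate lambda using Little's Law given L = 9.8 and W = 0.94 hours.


lambda = L / W = 9.8 / 0.94 = 10.43 per hour

10.43 per hour


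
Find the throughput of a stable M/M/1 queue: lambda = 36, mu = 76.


For a stable queue (lambda < mu), throughput = lambda = 36 per hour

36 per hour


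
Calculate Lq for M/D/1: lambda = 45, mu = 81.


M/D/1: Lq = rho^2 / (2*(1-rho)) where rho = 45/81; Lq = 0.35

0.35


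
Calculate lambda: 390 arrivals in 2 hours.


lambda = total arrivals / time = 390 / 2 = 195.0 per hour

195.0 per hour


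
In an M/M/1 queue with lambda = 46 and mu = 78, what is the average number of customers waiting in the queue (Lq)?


rho = 46/78; Lq = rho^2/(1-rho) = 0.85

0.85


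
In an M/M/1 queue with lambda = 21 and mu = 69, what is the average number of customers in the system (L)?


rho = 21/69; L = rho/(1-rho) = 0.44

0.44


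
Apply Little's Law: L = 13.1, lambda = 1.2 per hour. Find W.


W = L / lambda = 13.1 / 1.2 = 10.9167 hours

10.9167 hours


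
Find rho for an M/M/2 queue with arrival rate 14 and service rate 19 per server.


rho = lambda/(c*mu) = 14/(2*19) = 0.3684

0.3684


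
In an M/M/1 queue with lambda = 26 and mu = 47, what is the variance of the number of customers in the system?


rho = 26/47; Var(N) = rho/(1-rho)^2 = 2.77

2.77


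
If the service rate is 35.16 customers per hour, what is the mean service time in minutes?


Mean service time = 60/mu = 60/35.16 = 1.71 minutes

1.71 minutes


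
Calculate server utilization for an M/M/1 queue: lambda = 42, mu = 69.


rho = lambda/mu = 42/69 = 0.6087

0.6087


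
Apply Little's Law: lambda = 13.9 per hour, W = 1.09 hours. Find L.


L = lambda * W = 13.9 * 1.09 = 15.15

15.15


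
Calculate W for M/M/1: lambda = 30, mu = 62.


W = 1/(mu - lambda) = 1/(62 - 30) = 0.0313 hours

0.0313 hours


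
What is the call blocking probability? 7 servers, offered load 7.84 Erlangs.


B(N,A) = (A^N/N!) / sum(A^k/k!, k=0..N) with N=7, A=7.84 = 0.2991

0.2991


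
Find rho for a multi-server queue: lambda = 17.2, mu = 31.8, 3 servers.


rho = lambda / (c * mu) = 17.2 / (3 * 31.8) = 0.1803

0.1803


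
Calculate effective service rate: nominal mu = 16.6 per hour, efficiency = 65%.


Effective rate = mu * efficiency = 16.6 * 0.65 = 10.79 per hour

10.79 per hour


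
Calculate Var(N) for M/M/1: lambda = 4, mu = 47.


rho = 4/47; Var(N) = rho/(1-rho)^2 = 0.1

0.1


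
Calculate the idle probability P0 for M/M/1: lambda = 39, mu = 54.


P0 = 1 - rho = 1 - 39/54 = 0.2778

0.2778


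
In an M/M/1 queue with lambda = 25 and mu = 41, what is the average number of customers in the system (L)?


rho = 25/41; L = rho/(1-rho) = 1.56

1.56


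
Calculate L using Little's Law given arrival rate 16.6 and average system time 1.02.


L = lambda * W = 16.6 * 1.02 = 16.93

16.93


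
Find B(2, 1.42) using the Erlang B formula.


B(N,A) = (A^N/N!) / sum(A^k/k!, k=0..N) with N=2, A=1.42 = 0.2941

0.2941


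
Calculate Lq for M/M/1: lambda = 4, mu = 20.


rho = 4/20; Lq = rho^2/(1-rho) = 0.05

0.05


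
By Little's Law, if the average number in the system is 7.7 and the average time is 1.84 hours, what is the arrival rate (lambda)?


lambda = L / W = 7.7 / 1.84 = 4.18 per hour

4.18 per hour


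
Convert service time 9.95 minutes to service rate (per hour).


mu = 60 / avg_service_time = 60 / 9.95 = 6.03 per hour

6.03 per hour


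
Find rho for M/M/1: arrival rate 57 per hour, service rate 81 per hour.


rho = lambda/mu = 57/81 = 0.7037

0.7037


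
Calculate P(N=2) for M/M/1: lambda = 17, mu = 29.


rho = 17/29; P(n) = (1-rho)*rho^n = (1-17/29)*(17/29)^2 = 0.1422

0.1422


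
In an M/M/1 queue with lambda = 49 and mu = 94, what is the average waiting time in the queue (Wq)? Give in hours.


rho = 49/94; Wq = rho/(mu - lambda) = 0.0116 hours

0.0116 hours


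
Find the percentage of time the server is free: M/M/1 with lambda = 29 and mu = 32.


Idle fraction = (1 - rho) * 100 = (1 - 29/32) * 100 = 9.4%

9.4%


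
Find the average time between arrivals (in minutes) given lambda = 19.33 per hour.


Mean interarrival time = 60/lambda = 60/19.33 = 3.1 minutes

3.1 minutes


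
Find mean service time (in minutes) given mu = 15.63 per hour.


Mean service time = 60/mu = 60/15.63 = 3.84 minutes

3.84 minutes


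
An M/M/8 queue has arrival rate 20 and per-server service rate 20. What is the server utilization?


rho = lambda/(c*mu) = 20/(8*20) = 0.125

0.125


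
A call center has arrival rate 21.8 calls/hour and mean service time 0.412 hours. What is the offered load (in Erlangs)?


Offered load a = lambda * E[S] = 21.8 * 0.412 = 8.98 Erlangs

8.98 Erlangs


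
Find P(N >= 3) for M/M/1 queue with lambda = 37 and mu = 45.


P(N >= 3) = rho^3 = (37/45)^3 = 0.5559

0.5559


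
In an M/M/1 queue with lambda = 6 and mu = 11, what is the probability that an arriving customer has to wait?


P(wait) = rho = lambda/mu = 6/11 = 0.5455

0.5455


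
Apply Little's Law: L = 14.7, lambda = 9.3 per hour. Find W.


W = L / lambda = 14.7 / 9.3 = 1.5806 hours

1.5806 hours


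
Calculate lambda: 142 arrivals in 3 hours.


lambda = total arrivals / time = 142 / 3 = 47.33 per hour

47.33 per hour


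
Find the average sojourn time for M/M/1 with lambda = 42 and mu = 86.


W = 1/(mu - lambda) = 1/(86 - 42) = 0.0227 hours

0.0227 hours


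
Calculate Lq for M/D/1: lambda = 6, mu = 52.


M/D/1: Lq = rho^2 / (2*(1-rho)) where rho = 6/52; Lq = 0.01

0.01


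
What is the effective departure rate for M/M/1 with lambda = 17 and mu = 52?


For a stable queue (lambda < mu), throughput = lambda = 17 per hour

17 per hour


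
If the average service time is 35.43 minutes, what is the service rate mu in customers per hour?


mu = 60 / avg_service_time = 60 / 35.43 = 1.69 per hour

1.69 per hour


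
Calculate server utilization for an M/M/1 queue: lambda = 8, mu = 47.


rho = lambda/mu = 8/47 = 0.1702

0.1702


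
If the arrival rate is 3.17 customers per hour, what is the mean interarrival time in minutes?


Mean interarrival time = 60/lambda = 60/3.17 = 18.93 minutes

18.93 minutes


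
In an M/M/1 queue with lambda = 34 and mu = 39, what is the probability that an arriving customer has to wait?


P(wait) = rho = lambda/mu = 34/39 = 0.8718

0.8718


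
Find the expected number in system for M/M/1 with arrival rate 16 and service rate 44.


rho = 16/44; L = rho/(1-rho) = 0.57

0.57


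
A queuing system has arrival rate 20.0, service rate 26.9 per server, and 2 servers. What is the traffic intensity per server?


rho = lambda / (c * mu) = 20.0 / (2 * 26.9) = 0.3717

0.3717


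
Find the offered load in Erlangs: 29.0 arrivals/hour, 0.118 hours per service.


Offered load a = lambda * E[S] = 29.0 * 0.118 = 3.42 Erlangs

3.42 Erlangs


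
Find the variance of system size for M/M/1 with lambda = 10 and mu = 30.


rho = 10/30; Var(N) = rho/(1-rho)^2 = 0.75

0.75


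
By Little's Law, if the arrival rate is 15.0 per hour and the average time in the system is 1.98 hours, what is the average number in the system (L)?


L = lambda * W = 15.0 * 1.98 = 29.7

29.7


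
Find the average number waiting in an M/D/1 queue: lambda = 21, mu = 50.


M/D/1: Lq = rho^2 / (2*(1-rho)) where rho = 21/50; Lq = 0.15

0.15


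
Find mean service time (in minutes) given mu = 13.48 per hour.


Mean service time = 60/mu = 60/13.48 = 4.45 minutes

4.45 minutes


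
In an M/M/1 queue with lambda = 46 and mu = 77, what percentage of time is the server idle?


Idle fraction = (1 - rho) * 100 = (1 - 46/77) * 100 = 40.3%

40.3%


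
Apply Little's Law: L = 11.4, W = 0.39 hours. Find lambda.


lambda = L / W = 11.4 / 0.39 = 29.23 per hour

29.23 per hour


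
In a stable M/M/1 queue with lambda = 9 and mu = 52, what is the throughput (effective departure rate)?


For a stable queue (lambda < mu), throughput = lambda = 9 per hour

9 per hour


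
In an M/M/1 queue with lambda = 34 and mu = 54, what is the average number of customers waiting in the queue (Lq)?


rho = 34/54; Lq = rho^2/(1-rho) = 1.07

1.07


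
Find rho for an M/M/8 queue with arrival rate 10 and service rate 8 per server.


rho = lambda/(c*mu) = 10/(8*8) = 0.1563

0.1563


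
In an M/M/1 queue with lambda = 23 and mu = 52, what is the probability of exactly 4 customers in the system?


rho = 23/52; P(n) = (1-rho)*rho^n = (1-23/52)*(23/52)^4 = 0.0213

0.0213


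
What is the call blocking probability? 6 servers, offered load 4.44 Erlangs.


B(N,A) = (A^N/N!) / sum(A^k/k!, k=0..N) with N=6, A=4.44 = 0.1497

0.1497


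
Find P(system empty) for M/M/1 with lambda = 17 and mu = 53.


P0 = 1 - rho = 1 - 17/53 = 0.6792

0.6792


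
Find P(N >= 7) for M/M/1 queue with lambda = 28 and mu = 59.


P(N >= 7) = rho^7 = (28/59)^7 = 0.0054

0.0054


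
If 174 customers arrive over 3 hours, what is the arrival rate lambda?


lambda = total arrivals / time = 174 / 3 = 58.0 per hour

58.0 per hour


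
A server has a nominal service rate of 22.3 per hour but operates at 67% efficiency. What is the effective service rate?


Effective rate = mu * efficiency = 22.3 * 0.67 = 14.94 per hour

14.94 per hour


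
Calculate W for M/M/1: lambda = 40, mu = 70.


W = 1/(mu - lambda) = 1/(70 - 40) = 0.0333 hours

0.0333 hours


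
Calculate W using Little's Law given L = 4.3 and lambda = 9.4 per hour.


W = L / lambda = 4.3 / 9.4 = 0.4574 hours

0.4574 hours


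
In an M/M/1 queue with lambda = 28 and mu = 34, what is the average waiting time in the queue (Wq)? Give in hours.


rho = 28/34; Wq = rho/(mu - lambda) = 0.1373 hours

0.1373 hours


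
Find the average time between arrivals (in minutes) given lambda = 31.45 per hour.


Mean interarrival time = 60/lambda = 60/31.45 = 1.91 minutes

1.91 minutes


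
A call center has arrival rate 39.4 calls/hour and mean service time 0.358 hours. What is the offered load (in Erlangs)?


Offered load a = lambda * E[S] = 39.4 * 0.358 = 14.11 Erlangs

14.11 Erlangs


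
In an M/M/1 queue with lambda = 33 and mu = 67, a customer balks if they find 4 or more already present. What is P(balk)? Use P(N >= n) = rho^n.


P(N >= 4) = rho^4 = (33/67)^4 = 0.0589

0.0589


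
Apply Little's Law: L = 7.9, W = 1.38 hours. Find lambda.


lambda = L / W = 7.9 / 1.38 = 5.72 per hour

5.72 per hour


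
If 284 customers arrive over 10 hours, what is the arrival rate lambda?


lambda = total arrivals / time = 284 / 10 = 28.4 per hour

28.4 per hour


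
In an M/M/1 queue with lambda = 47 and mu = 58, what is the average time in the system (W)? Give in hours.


W = 1/(mu - lambda) = 1/(58 - 47) = 0.0909 hours

0.0909 hours


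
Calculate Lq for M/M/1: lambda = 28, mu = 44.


rho = 28/44; Lq = rho^2/(1-rho) = 1.11

1.11


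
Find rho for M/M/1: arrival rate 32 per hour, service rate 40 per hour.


rho = lambda/mu = 32/40 = 0.8

0.8


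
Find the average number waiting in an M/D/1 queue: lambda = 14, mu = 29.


M/D/1: Lq = rho^2 / (2*(1-rho)) where rho = 14/29; Lq = 0.23

0.23


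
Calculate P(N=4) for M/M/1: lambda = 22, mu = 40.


rho = 22/40; P(n) = (1-rho)*rho^n = (1-22/40)*(22/40)^4 = 0.0412

0.0412


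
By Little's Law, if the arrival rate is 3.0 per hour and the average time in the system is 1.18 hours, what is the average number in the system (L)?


L = lambda * W = 3.0 * 1.18 = 3.54

3.54


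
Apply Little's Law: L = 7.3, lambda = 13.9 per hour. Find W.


W = L / lambda = 7.3 / 13.9 = 0.5252 hours

0.5252 hours


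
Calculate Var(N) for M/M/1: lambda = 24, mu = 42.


rho = 24/42; Var(N) = rho/(1-rho)^2 = 3.11

3.11


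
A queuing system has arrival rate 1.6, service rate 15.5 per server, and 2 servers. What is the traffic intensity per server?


rho = lambda / (c * mu) = 1.6 / (2 * 15.5) = 0.0516

0.0516


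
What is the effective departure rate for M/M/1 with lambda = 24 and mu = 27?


For a stable queue (lambda < mu), throughput = lambda = 24 per hour

24 per hour


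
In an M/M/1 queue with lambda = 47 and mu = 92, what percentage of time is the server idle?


Idle fraction = (1 - rho) * 100 = (1 - 47/92) * 100 = 48.9%

48.9%


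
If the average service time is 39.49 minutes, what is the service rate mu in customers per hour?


mu = 60 / avg_service_time = 60 / 39.49 = 1.52 per hour

1.52 per hour


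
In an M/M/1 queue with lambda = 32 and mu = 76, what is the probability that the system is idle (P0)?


P0 = 1 - rho = 1 - 32/76 = 0.5789

0.5789


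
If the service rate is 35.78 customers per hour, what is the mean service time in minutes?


Mean service time = 60/mu = 60/35.78 = 1.68 minutes

1.68 minutes


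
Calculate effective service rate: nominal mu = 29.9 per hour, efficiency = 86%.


Effective rate = mu * efficiency = 29.9 * 0.86 = 25.71 per hour

25.71 per hour


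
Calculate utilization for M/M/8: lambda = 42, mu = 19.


rho = lambda/(c*mu) = 42/(8*19) = 0.2763

0.2763


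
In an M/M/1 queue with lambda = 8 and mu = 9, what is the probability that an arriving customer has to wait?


P(wait) = rho = lambda/mu = 8/9 = 0.8889

0.8889


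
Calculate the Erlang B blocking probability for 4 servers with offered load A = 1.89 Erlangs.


B(N,A) = (A^N/N!) / sum(A^k/k!, k=0..N) with N=4, A=1.89 = 0.084

0.084


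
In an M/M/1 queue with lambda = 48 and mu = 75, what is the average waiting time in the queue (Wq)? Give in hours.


rho = 48/75; Wq = rho/(mu - lambda) = 0.0237 hours

0.0237 hours


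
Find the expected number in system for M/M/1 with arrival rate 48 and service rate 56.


rho = 48/56; L = rho/(1-rho) = 6.0

6.0
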